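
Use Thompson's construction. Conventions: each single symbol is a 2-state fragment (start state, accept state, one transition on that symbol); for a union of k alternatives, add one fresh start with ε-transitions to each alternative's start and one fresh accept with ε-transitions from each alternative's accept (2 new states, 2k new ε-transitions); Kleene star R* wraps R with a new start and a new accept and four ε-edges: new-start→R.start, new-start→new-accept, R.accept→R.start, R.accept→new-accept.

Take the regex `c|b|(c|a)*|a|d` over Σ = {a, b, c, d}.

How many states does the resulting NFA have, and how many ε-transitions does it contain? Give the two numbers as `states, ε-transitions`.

Building bottom-up:
Each of the 6 symbol leaves contributes 2 states and 0 ε-transitions.
  c|a : 6 states, 4 ε-transitions
  (c|a)* : 8 states, 8 ε-transitions
  c|b|(c|a)*|a|d : 18 states, 18 ε-transitions

18, 18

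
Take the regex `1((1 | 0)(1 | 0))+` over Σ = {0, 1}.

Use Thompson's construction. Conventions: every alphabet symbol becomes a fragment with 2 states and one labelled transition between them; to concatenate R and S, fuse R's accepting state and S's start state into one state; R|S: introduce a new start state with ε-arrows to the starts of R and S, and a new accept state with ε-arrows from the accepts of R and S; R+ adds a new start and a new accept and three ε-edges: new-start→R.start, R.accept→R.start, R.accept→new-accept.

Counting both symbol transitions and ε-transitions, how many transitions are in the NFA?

16

Bottom-up over the parse tree:
Each of the 5 symbol leaves contributes 1 transition (1 symbol, 0 ε).
  1 | 0 = 6 transitions (2 symbol, 4 ε)
  1 | 0 = 6 transitions (2 symbol, 4 ε)
  (1 | 0)(1 | 0) = 12 transitions (4 symbol, 8 ε)
  ((1 | 0)(1 | 0))+ = 15 transitions (4 symbol, 11 ε)
  1((1 | 0)(1 | 0))+ = 16 transitions (5 symbol, 11 ε)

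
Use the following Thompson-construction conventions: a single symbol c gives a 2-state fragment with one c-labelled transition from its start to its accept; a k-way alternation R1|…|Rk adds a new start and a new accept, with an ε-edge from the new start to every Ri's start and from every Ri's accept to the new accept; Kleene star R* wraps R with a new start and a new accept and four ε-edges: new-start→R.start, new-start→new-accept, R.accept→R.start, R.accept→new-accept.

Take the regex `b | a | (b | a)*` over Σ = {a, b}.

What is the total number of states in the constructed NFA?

Bottom-up over the parse tree:
Each of the 4 symbol leaves contributes a 2-state fragment.
  b | a — 6 states
  (b | a)* — 8 states
  b | a | (b | a)* — 14 states

14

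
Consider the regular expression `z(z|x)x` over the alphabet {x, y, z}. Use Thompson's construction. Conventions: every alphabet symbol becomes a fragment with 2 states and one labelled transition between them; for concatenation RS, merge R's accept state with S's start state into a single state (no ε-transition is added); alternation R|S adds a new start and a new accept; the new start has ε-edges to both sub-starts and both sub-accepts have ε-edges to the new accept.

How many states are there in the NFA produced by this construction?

8

Per subexpression:
Each of the 4 symbol leaves contributes a 2-state fragment.
  z|x → 6 states
  z(z|x)x → 8 states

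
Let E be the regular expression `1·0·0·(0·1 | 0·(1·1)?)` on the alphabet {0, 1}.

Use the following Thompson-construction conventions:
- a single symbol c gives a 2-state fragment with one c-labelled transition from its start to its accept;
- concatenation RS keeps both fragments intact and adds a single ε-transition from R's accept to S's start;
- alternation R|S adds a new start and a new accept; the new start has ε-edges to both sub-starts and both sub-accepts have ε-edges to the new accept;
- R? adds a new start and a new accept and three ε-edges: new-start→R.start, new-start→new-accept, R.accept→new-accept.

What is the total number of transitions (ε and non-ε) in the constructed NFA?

Recursing over subexpressions:
Each of the 8 symbol leaves contributes 1 transition (1 symbol, 0 ε).
  0·1 = 3 transitions (2 symbol, 1 ε)
  1·1 = 3 transitions (2 symbol, 1 ε)
  (1·1)? = 6 transitions (2 symbol, 4 ε)
  0·(1·1)? = 8 transitions (3 symbol, 5 ε)
  0·1 | 0·(1·1)? = 15 transitions (5 symbol, 10 ε)
  1·0·0·(0·1 | 0·(1·1)?) = 21 transitions (8 symbol, 13 ε)

21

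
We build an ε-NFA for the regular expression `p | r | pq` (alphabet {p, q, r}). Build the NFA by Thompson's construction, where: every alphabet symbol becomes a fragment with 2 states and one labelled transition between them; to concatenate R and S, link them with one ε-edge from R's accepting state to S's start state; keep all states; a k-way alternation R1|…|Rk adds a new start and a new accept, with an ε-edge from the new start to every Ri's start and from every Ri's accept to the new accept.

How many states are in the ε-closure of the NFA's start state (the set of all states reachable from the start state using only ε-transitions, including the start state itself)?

Let C(F) = |ε-closure(F.start)| within fragment F, and note whether F accepts ε. Symbol fragments have C = 1 and do not accept ε. Then:
  pq → C equals the left operand's closure size = 1 (its accept is not ε-reachable, so the closure stops there)
  p | r | pq → C = 1 + 1 + 1 + 1 = 4 (the new accept is not ε-reachable since no branch accepts ε)

4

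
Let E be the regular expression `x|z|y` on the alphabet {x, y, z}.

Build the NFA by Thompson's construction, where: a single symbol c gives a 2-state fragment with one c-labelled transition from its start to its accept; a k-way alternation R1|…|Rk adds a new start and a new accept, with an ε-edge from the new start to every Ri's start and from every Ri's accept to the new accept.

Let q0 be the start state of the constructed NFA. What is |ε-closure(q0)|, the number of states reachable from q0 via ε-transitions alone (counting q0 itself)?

4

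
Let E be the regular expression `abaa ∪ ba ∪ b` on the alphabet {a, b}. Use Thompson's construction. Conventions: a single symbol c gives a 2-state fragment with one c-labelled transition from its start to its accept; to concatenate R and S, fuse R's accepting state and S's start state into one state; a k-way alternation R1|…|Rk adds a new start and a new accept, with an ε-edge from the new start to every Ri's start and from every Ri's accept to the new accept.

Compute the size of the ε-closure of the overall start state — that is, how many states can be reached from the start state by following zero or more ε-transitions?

4

Work bottom-up. For each fragment F, track |ε-closure(F.start)| and whether F's accept lies in that closure (i.e. whether F accepts ε). A single-symbol fragment has closure size 1 and does not accept ε.
  abaa → same as the first factor's closure: |ε-closure| = 1
  ba → |ε-closure| equals the left operand's closure size = 1 (its accept is not ε-reachable, so the closure stops there)
  abaa ∪ ba ∪ b → new start ε-reaches every alternative's start; none of them accept ε, so the new accept is not reached: |ε-closure| = 1 + 1 + 1 + 1 = 4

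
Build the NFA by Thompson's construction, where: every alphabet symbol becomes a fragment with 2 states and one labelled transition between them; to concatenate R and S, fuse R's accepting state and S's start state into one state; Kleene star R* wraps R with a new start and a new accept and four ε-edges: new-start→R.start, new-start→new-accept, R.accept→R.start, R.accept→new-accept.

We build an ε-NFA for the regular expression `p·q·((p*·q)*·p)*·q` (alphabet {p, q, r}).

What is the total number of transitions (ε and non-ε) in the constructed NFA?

Bottom-up over the parse tree:
Each of the 6 symbol leaves contributes 1 transition (1 symbol, 0 ε).
  p* : 5 transitions (1 symbol, 4 ε)
  p*·q : 6 transitions (2 symbol, 4 ε)
  (p*·q)* : 10 transitions (2 symbol, 8 ε)
  (p*·q)*·p : 11 transitions (3 symbol, 8 ε)
  ((p*·q)*·p)* : 15 transitions (3 symbol, 12 ε)
  p·q·((p*·q)*·p)*·q : 18 transitions (6 symbol, 12 ε)

18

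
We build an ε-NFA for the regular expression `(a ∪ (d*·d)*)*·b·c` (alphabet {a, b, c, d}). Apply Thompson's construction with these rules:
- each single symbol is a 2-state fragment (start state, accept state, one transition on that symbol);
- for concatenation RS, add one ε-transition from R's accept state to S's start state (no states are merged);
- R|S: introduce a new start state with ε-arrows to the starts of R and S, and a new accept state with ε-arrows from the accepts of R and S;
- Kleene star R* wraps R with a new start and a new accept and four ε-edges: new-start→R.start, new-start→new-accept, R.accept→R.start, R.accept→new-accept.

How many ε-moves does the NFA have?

19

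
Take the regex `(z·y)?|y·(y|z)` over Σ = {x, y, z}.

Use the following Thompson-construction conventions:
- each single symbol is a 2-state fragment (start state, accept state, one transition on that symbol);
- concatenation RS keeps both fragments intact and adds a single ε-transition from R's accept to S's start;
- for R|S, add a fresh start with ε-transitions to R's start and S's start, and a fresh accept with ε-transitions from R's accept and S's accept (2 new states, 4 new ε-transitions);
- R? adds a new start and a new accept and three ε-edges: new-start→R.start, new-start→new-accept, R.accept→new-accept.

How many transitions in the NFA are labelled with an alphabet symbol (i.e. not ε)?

5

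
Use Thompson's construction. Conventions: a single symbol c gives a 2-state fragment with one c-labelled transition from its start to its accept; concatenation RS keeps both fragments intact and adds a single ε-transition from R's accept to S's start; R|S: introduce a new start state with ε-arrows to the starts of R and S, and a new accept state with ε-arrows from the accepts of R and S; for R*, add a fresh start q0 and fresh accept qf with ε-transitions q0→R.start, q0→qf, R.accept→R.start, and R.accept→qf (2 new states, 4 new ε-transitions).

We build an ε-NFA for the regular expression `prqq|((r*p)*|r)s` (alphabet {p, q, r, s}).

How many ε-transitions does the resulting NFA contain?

21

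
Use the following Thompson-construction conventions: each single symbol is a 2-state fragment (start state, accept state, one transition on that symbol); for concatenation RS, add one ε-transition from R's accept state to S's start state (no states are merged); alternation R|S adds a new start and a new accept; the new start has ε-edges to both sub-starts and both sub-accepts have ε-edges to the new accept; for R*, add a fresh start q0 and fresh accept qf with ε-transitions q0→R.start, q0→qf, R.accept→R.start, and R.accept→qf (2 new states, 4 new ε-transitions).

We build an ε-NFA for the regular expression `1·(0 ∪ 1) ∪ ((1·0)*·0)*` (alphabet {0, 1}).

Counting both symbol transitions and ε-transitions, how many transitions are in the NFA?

By structural recursion:
Each of the 6 symbol leaves contributes 1 transition (1 symbol, 0 ε).
  0 ∪ 1 : 6 transitions (2 symbol, 4 ε)
  1·(0 ∪ 1) : 8 transitions (3 symbol, 5 ε)
  1·0 : 3 transitions (2 symbol, 1 ε)
  (1·0)* : 7 transitions (2 symbol, 5 ε)
  (1·0)*·0 : 9 transitions (3 symbol, 6 ε)
  ((1·0)*·0)* : 13 transitions (3 symbol, 10 ε)
  1·(0 ∪ 1) ∪ ((1·0)*·0)* : 25 transitions (6 symbol, 19 ε)

25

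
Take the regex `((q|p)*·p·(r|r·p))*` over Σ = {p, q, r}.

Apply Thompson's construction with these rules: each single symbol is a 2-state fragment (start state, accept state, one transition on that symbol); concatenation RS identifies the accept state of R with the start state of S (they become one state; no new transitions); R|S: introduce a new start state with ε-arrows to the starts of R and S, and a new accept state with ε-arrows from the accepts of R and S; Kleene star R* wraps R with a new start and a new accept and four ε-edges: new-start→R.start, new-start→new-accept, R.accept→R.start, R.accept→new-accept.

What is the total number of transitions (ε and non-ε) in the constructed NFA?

22

By structural recursion:
Each of the 6 symbol leaves contributes 1 transition (1 symbol, 0 ε).
  q|p : 6 transitions (2 symbol, 4 ε)
  (q|p)* : 10 transitions (2 symbol, 8 ε)
  r·p : 2 transitions (2 symbol, 0 ε)
  r|r·p : 7 transitions (3 symbol, 4 ε)
  (q|p)*·p·(r|r·p) : 18 transitions (6 symbol, 12 ε)
  ((q|p)*·p·(r|r·p))* : 22 transitions (6 symbol, 16 ε)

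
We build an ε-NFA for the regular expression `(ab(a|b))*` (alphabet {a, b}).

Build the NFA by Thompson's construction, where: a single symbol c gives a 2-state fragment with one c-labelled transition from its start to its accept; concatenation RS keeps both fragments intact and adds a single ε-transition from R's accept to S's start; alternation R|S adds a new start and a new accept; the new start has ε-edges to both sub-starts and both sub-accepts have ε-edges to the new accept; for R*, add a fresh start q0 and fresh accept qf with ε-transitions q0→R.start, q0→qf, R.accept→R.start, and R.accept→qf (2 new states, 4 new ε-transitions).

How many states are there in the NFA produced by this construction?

12

Recursing over subexpressions:
Each of the 4 symbol leaves contributes a 2-state fragment.
  a|b = 6 states
  ab(a|b) = 10 states
  (ab(a|b))* = 12 states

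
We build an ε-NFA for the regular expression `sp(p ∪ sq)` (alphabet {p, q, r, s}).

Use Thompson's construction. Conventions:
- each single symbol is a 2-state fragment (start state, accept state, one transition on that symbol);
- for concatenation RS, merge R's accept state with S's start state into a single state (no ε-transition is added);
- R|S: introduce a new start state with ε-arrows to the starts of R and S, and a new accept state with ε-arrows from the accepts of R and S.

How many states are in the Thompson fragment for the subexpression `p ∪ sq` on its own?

Fragment for `p ∪ sq`:
Each of the 3 symbol leaves contributes a 2-state fragment.
  sq → 3 states
  p ∪ sq → 7 states

7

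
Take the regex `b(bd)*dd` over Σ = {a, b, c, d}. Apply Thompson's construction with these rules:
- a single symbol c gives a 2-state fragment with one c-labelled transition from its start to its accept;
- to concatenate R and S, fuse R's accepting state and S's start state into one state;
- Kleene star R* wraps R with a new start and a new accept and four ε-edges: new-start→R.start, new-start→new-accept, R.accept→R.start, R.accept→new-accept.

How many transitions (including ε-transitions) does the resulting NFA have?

Building bottom-up:
Each of the 5 symbol leaves contributes 1 transition (1 symbol, 0 ε).
  bd : 2 transitions (2 symbol, 0 ε)
  (bd)* : 6 transitions (2 symbol, 4 ε)
  b(bd)*dd : 9 transitions (5 symbol, 4 ε)

9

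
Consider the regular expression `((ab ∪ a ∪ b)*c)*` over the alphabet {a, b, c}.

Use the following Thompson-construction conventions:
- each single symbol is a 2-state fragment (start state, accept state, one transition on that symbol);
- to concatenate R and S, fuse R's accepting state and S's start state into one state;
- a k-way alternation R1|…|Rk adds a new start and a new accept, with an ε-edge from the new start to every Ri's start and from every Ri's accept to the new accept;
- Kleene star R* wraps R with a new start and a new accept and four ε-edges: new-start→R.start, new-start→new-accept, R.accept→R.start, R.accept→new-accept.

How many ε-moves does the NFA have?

Recursing over subexpressions:
Each of the 5 symbol leaves contributes 0 ε-transitions.
  ab → 0 ε-transitions
  ab ∪ a ∪ b → 6 ε-transitions
  (ab ∪ a ∪ b)* → 10 ε-transitions
  (ab ∪ a ∪ b)*c → 10 ε-transitions
  ((ab ∪ a ∪ b)*c)* → 14 ε-transitions

14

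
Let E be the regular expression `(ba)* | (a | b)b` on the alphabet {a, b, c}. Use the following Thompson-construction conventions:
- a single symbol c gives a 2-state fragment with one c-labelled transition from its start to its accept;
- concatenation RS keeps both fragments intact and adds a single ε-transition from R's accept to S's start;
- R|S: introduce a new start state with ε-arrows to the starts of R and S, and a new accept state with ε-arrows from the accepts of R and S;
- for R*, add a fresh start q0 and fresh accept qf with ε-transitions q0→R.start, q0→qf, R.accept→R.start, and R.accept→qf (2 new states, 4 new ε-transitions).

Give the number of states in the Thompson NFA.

16

By structural recursion:
Each of the 5 symbol leaves contributes a 2-state fragment.
  ba = 4 states
  (ba)* = 6 states
  a | b = 6 states
  (a | b)b = 8 states
  (ba)* | (a | b)b = 16 states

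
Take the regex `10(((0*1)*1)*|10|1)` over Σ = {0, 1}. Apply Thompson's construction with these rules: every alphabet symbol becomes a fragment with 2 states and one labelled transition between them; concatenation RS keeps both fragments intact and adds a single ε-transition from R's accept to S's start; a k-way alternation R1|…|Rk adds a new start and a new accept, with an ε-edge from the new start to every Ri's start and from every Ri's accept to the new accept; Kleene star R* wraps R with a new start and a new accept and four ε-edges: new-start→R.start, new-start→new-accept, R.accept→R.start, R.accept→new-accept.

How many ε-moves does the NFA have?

23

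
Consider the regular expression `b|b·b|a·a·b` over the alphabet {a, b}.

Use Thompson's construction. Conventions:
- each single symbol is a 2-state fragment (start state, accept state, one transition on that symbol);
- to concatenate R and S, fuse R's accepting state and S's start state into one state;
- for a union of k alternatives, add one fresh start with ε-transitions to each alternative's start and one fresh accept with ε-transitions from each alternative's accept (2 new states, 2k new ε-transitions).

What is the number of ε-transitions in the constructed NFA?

Per subexpression:
Each of the 6 symbol leaves contributes 0 ε-transitions.
  b·b = 0 ε-transitions
  a·a·b = 0 ε-transitions
  b|b·b|a·a·b = 6 ε-transitions

6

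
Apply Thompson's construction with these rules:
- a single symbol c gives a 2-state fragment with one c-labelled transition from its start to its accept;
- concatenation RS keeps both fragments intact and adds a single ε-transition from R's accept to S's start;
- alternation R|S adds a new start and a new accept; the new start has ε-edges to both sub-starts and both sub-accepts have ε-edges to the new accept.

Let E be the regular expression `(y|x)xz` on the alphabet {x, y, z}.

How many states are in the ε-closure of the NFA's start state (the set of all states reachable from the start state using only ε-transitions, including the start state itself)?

3

Let C(F) = |ε-closure(F.start)| within fragment F, and note whether F accepts ε. Symbol fragments have C = 1 and do not accept ε. Then:
  y|x → new start ε-reaches every alternative's start; none of them accept ε, so the new accept is not reached: C = 1 + 1 + 1 = 3
  (y|x)xz → C equals the left operand's closure size = 3 (its accept is not ε-reachable, so the closure stops there)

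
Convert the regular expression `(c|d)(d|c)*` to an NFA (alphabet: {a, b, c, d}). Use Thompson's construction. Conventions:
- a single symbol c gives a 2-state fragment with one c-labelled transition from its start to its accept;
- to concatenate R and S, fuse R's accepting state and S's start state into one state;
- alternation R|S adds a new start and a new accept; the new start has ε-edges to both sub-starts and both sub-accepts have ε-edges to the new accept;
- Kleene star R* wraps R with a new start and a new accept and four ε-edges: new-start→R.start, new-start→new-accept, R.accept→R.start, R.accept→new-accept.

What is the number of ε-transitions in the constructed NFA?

By structural recursion:
Each of the 4 symbol leaves contributes 0 ε-transitions.
  c|d = 4 ε-transitions
  d|c = 4 ε-transitions
  (d|c)* = 8 ε-transitions
  (c|d)(d|c)* = 12 ε-transitions

12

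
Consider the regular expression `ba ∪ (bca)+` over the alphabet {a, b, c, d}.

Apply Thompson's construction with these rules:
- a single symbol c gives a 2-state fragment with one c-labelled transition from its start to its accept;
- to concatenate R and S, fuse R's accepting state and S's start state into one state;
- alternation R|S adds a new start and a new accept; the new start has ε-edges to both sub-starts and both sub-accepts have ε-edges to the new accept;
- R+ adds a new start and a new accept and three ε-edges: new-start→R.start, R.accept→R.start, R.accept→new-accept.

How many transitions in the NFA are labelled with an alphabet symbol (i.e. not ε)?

Building bottom-up:
Each of the 5 symbol leaves contributes exactly 1 symbol transition.
  ba — 2 symbol transitions
  bca — 3 symbol transitions
  (bca)+ — 3 symbol transitions
  ba ∪ (bca)+ — 5 symbol transitions

5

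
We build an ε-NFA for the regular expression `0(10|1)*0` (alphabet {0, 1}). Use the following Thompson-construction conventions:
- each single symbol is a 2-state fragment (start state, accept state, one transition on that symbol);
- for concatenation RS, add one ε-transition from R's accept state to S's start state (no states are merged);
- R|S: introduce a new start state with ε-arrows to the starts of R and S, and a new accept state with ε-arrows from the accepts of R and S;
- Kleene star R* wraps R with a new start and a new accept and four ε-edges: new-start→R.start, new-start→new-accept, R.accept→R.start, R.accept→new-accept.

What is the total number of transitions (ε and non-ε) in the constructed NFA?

16

Per subexpression:
Each of the 5 symbol leaves contributes 1 transition (1 symbol, 0 ε).
  10 = 3 transitions (2 symbol, 1 ε)
  10|1 = 8 transitions (3 symbol, 5 ε)
  (10|1)* = 12 transitions (3 symbol, 9 ε)
  0(10|1)*0 = 16 transitions (5 symbol, 11 ε)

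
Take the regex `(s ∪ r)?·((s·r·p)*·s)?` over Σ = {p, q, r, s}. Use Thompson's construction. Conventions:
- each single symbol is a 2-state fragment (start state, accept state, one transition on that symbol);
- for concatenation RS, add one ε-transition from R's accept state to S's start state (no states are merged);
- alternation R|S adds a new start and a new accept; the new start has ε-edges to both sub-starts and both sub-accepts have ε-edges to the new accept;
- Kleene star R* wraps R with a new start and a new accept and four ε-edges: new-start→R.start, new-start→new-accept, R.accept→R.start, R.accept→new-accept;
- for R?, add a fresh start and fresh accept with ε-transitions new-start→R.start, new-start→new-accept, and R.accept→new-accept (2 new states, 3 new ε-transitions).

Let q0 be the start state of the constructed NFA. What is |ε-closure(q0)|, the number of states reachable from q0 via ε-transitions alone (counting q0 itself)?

11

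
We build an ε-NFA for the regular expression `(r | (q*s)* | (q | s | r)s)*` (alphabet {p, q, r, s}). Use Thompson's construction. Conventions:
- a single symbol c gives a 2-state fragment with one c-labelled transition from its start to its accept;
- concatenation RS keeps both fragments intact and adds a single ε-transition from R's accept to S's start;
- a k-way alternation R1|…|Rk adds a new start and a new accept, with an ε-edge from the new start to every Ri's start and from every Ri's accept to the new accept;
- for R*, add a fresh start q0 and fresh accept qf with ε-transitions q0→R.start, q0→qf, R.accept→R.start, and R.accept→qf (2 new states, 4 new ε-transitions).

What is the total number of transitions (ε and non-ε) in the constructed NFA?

33

Bottom-up over the parse tree:
Each of the 7 symbol leaves contributes 1 transition (1 symbol, 0 ε).
  q* = 5 transitions (1 symbol, 4 ε)
  q*s = 7 transitions (2 symbol, 5 ε)
  (q*s)* = 11 transitions (2 symbol, 9 ε)
  q | s | r = 9 transitions (3 symbol, 6 ε)
  (q | s | r)s = 11 transitions (4 symbol, 7 ε)
  r | (q*s)* | (q | s | r)s = 29 transitions (7 symbol, 22 ε)
  (r | (q*s)* | (q | s | r)s)* = 33 transitions (7 symbol, 26 ε)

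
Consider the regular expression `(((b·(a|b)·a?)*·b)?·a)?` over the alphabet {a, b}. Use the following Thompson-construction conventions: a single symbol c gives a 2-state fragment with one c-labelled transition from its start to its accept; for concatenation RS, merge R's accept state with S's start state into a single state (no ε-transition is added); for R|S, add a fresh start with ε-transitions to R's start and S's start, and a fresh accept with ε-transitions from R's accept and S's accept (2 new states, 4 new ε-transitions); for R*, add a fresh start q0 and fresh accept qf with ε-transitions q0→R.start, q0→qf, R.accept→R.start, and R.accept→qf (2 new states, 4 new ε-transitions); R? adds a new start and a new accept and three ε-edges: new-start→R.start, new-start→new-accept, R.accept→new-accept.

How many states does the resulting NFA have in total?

18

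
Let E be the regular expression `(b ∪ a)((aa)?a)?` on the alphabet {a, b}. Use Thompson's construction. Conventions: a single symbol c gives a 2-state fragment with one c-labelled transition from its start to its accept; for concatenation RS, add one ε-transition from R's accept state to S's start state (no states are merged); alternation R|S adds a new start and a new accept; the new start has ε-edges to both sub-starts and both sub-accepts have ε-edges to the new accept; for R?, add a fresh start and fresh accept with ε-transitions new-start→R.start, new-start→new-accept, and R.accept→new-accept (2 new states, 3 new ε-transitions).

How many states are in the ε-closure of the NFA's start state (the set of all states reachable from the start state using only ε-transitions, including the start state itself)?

Let C(F) = |ε-closure(F.start)| within fragment F, and note whether F accepts ε. Symbol fragments have C = 1 and do not accept ε. Then:
  b ∪ a → |ε-closure| = 1 + 1 + 1 = 3 (the new accept is not ε-reachable since no branch accepts ε)
  aa → |ε-closure| equals the left operand's closure size = 1 (its accept is not ε-reachable, so the closure stops there)
  (aa)? → |ε-closure| = 1 (new start) + 1 (body) + 1 (new accept, via ε) = 3
  (aa)?a → the left operand accepts ε, so the closure extends into the next operand (via the concat ε-link); |ε-closure| = 3 + 1 = 4
  ((aa)?a)? → |ε-closure| = 1 (new start) + 4 (body) + 1 (new accept, via ε) = 6
  (b ∪ a)((aa)?a)? → same as the first factor's closure: |ε-closure| = 3

3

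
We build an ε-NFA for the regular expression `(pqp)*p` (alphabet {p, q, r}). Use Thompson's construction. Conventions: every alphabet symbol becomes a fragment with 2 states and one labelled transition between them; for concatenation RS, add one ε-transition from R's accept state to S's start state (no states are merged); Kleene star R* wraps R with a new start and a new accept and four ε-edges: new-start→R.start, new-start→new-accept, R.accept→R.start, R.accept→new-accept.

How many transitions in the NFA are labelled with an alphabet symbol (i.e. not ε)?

4

Bottom-up over the parse tree:
Each of the 4 symbol leaves contributes exactly 1 symbol transition.
  pqp → 3 symbol transitions
  (pqp)* → 3 symbol transitions
  (pqp)*p → 4 symbol transitions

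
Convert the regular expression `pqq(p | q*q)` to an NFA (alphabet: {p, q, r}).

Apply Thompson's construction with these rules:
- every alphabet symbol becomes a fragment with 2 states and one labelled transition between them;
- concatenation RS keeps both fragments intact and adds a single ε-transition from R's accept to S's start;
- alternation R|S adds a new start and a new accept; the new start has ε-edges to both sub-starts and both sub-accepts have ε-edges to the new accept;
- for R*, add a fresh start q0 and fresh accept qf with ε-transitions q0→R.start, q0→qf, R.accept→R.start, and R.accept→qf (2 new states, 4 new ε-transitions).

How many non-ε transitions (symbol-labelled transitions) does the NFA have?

6

Bottom-up over the parse tree:
Each of the 6 symbol leaves contributes exactly 1 symbol transition.
  q* — 1 symbol transition
  q*q — 2 symbol transitions
  p | q*q — 3 symbol transitions
  pqq(p | q*q) — 6 symbol transitions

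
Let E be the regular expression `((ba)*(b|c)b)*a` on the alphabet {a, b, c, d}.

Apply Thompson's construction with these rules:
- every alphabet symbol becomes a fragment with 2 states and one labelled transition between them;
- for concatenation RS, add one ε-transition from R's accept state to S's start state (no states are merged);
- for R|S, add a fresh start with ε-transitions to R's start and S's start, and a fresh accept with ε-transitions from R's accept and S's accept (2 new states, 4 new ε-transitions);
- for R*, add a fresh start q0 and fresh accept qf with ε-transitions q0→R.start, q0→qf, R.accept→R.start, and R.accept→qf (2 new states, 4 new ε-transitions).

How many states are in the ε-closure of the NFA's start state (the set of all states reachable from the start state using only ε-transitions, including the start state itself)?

9

Compute the ε-closure size of each fragment's start state recursively; a symbol fragment's start has no outgoing ε-edge, so its closure is just itself (size 1).
  ba — same as the first factor's closure: |ε-closure| = 1
  (ba)* — the star's fresh start ε-reaches both the body's start and the fresh accept: |ε-closure| = 2 + 1 = 3
  b|c — new start ε-reaches every alternative's start; none of them accept ε, so the new accept is not reached: |ε-closure| = 1 + 1 + 1 = 3
  (ba)*(b|c)b — the left operand accepts ε, so the closure extends into the next operand (via the concat ε-link); |ε-closure| = 3 + 3 = 6
  ((ba)*(b|c)b)* — new start has ε-edges to the inner start and to the new accept, so |ε-closure| = 2 + 6 = 8
  ((ba)*(b|c)b)*a — |ε-closure| = 8 + 1 = 9 (closure spills across the concat boundary because the left factor accepts ε)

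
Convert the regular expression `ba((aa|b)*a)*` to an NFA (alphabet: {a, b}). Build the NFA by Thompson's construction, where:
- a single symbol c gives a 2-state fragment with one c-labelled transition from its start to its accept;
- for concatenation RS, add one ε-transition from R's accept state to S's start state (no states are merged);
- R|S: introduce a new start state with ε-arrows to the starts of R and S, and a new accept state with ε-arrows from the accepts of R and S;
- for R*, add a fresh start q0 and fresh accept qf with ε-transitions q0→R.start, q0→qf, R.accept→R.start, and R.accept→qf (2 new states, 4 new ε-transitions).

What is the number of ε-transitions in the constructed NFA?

16

Recursing over subexpressions:
Each of the 6 symbol leaves contributes 0 ε-transitions.
  aa → 1 ε-transition
  aa|b → 5 ε-transitions
  (aa|b)* → 9 ε-transitions
  (aa|b)*a → 10 ε-transitions
  ((aa|b)*a)* → 14 ε-transitions
  ba((aa|b)*a)* → 16 ε-transitions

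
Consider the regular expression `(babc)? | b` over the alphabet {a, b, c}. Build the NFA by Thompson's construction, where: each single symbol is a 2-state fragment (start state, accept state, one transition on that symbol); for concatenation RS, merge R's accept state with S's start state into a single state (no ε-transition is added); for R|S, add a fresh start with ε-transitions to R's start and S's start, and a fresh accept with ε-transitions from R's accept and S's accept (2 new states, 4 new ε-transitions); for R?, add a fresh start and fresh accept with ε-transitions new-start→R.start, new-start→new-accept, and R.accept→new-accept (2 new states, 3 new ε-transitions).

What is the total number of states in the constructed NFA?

11

Bottom-up over the parse tree:
Each of the 5 symbol leaves contributes a 2-state fragment.
  babc — 5 states
  (babc)? — 7 states
  (babc)? | b — 11 states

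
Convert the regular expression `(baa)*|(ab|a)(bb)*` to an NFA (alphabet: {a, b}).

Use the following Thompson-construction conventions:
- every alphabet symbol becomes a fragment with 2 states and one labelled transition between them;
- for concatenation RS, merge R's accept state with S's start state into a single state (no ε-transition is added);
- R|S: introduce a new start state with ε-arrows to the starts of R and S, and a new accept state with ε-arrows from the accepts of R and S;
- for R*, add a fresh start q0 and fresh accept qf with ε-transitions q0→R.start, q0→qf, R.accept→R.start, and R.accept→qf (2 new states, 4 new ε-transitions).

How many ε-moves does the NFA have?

16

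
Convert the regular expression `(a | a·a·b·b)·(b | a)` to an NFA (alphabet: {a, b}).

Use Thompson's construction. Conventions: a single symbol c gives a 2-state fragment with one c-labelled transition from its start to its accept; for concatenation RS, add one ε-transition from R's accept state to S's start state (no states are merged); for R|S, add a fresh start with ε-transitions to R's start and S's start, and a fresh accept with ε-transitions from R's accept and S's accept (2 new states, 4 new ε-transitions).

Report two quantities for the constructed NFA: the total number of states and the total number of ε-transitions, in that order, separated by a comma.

18, 12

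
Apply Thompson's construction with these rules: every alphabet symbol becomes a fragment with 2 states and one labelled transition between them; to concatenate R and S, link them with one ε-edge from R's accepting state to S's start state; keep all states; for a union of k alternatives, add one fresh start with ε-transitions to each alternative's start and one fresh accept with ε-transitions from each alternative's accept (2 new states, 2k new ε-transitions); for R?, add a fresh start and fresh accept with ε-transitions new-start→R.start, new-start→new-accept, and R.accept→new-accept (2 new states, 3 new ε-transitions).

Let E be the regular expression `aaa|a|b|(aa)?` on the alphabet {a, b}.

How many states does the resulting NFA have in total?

Building bottom-up:
Each of the 7 symbol leaves contributes a 2-state fragment.
  aaa = 6 states
  aa = 4 states
  (aa)? = 6 states
  aaa|a|b|(aa)? = 18 states

18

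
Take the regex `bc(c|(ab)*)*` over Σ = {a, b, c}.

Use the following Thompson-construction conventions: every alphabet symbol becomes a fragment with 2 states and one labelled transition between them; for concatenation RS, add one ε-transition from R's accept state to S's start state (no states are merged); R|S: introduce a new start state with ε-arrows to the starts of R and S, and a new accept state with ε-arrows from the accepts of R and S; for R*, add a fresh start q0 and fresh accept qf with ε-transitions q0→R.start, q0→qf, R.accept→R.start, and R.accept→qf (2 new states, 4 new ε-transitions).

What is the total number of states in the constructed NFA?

16

Per subexpression:
Each of the 5 symbol leaves contributes a 2-state fragment.
  ab → 4 states
  (ab)* → 6 states
  c|(ab)* → 10 states
  (c|(ab)*)* → 12 states
  bc(c|(ab)*)* → 16 states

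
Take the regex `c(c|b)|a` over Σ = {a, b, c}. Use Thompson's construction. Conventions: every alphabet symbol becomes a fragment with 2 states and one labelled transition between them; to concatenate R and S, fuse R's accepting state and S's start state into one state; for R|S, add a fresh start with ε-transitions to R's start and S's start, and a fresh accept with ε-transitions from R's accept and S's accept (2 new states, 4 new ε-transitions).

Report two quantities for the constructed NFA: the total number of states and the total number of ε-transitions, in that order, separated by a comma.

Recursing over subexpressions:
Each of the 4 symbol leaves contributes 2 states and 0 ε-transitions.
  c|b → 6 states, 4 ε-transitions
  c(c|b) → 7 states, 4 ε-transitions
  c(c|b)|a → 11 states, 8 ε-transitions

11, 8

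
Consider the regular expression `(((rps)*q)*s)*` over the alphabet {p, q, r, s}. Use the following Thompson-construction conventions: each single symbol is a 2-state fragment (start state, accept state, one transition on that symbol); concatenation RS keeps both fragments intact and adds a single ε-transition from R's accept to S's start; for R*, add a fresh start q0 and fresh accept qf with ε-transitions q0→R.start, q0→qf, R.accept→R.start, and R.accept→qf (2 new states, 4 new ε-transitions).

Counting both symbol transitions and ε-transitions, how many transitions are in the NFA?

21

Bottom-up over the parse tree:
Each of the 5 symbol leaves contributes 1 transition (1 symbol, 0 ε).
  rps = 5 transitions (3 symbol, 2 ε)
  (rps)* = 9 transitions (3 symbol, 6 ε)
  (rps)*q = 11 transitions (4 symbol, 7 ε)
  ((rps)*q)* = 15 transitions (4 symbol, 11 ε)
  ((rps)*q)*s = 17 transitions (5 symbol, 12 ε)
  (((rps)*q)*s)* = 21 transitions (5 symbol, 16 ε)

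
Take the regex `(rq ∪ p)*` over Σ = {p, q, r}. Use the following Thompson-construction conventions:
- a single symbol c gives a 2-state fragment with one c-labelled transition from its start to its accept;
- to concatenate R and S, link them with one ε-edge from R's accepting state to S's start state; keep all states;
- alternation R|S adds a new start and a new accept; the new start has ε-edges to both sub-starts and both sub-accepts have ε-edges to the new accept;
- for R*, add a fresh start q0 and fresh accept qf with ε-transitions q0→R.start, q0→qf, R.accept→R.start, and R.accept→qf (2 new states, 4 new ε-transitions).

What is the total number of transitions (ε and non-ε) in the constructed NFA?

12

Per subexpression:
Each of the 3 symbol leaves contributes 1 transition (1 symbol, 0 ε).
  rq → 3 transitions (2 symbol, 1 ε)
  rq ∪ p → 8 transitions (3 symbol, 5 ε)
  (rq ∪ p)* → 12 transitions (3 symbol, 9 ε)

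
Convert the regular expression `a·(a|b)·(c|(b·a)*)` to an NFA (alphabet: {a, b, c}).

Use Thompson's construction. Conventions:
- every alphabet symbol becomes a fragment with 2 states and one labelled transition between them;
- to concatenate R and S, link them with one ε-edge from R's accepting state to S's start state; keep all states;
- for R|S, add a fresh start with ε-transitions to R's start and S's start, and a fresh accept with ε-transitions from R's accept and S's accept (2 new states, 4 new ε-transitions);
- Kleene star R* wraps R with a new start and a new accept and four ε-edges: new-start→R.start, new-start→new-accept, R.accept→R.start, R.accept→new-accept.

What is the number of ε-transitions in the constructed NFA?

15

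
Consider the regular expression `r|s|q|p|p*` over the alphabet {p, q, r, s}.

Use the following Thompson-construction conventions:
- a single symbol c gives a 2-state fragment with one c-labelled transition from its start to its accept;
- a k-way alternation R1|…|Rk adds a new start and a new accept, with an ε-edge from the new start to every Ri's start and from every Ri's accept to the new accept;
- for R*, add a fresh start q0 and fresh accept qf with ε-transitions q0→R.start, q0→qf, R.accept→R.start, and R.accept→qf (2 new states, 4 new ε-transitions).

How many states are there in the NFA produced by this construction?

14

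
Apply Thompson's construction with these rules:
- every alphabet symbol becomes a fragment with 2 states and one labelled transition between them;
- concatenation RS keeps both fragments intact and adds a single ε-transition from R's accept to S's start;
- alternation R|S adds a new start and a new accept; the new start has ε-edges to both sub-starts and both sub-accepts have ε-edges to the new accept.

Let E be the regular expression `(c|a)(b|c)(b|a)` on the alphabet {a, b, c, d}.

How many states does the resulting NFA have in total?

18

Per subexpression:
Each of the 6 symbol leaves contributes a 2-state fragment.
  c|a — 6 states
  b|c — 6 states
  b|a — 6 states
  (c|a)(b|c)(b|a) — 18 states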